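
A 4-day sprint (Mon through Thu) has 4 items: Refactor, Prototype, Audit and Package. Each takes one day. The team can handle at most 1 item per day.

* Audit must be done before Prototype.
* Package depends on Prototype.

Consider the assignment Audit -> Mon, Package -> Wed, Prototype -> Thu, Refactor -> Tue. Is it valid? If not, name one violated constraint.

Audit must be done before Prototype — holds.
Package depends on Prototype — violated.
The team can handle at most 1 item per day — holds.

Invalid. Package depends on Prototype.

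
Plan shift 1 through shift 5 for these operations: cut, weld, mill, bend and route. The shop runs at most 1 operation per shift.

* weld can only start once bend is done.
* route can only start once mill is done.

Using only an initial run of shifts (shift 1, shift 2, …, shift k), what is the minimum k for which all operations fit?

The precedence chain requires at least 2 distinct shifts.
With at most 1 per shift and 5 operations, at least 5 shifts are needed.
5 works (last occupied shift: shift 5): for example weld in shift 2, route in shift 4, cut in shift 5, bend in shift 1, mill in shift 3.

5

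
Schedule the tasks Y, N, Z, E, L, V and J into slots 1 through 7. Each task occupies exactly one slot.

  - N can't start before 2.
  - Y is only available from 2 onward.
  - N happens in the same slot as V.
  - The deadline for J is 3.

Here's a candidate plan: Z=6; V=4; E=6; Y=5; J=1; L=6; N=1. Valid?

No — it violates: N can't start before 2

N can't start before 2 — violated.
The deadline for J is 3 — holds.
Y is only available from 2 onward — holds.
N happens in the same slot as V — violated.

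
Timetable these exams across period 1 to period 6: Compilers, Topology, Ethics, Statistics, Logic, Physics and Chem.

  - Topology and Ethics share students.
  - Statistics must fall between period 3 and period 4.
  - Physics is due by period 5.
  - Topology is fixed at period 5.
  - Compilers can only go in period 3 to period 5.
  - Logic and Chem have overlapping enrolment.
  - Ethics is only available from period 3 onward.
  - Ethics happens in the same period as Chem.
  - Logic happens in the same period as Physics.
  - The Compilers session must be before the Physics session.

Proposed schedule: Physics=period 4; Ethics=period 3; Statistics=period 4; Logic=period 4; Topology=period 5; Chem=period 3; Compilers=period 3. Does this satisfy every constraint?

Yes, all constraints hold

Physics is due by period 5 — holds.
Ethics happens in the same period as Chem — holds.
Ethics is only available from period 3 onward — holds.
Logic happens in the same period as Physics — holds.
Compilers can only go in period 3 to period 5 — holds.
Statistics must fall between period 3 and period 4 — holds.
Topology and Ethics share students — holds.
Logic and Chem have overlapping enrolment — holds.
The Compilers session must be before the Physics session — holds.
Topology is fixed at period 5 — holds.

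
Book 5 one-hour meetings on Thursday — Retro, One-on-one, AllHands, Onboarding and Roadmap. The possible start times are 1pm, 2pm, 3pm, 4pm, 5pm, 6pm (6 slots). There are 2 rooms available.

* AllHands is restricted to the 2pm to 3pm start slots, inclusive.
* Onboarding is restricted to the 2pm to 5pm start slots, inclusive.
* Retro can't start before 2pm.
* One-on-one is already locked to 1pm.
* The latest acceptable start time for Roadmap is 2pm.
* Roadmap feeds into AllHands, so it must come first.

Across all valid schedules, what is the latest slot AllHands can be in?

3pm

AllHands is available from 2pm; AllHands's own window allows nothing later than 3pm.
AllHands at 3pm is achievable: AllHands -> 3pm, Roadmap -> 1pm, Onboarding -> 2pm, Retro -> 2pm, One-on-one -> 1pm.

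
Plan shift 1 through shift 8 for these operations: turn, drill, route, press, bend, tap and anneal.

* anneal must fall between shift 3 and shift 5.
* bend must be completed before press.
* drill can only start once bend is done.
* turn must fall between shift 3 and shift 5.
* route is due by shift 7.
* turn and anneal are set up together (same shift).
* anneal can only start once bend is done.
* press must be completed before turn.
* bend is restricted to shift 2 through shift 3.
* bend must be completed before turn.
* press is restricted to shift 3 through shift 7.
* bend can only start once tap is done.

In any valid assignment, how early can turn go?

Turn is available from shift 3; precedence pushes turn to at least shift 4; turn's own window allows nothing later than shift 5.
turn at shift 4 is achievable: tap=shift 1; route=shift 1; drill=shift 3; press=shift 3; anneal=shift 4; bend=shift 2; turn=shift 4.

shift 4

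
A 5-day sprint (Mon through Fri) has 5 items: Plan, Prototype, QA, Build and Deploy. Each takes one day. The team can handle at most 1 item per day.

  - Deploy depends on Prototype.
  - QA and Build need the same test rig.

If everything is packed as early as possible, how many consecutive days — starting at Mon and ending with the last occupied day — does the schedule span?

The precedence chain requires at least 2 distinct days.
With at most 1 per day and 5 tasks, at least 5 days are needed.
5 works (last occupied day: Fri): for example Plan=Wed, Build=Fri, Deploy=Tue, Prototype=Mon, QA=Thu.

5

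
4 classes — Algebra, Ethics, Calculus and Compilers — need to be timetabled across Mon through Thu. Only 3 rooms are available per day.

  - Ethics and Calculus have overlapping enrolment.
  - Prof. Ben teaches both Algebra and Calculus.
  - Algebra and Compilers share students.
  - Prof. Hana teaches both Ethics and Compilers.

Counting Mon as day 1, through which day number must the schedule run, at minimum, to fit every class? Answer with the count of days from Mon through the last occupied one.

2 days

With at most 3 per day and 4 classes, at least 2 days are needed.
2 works (last occupied day: Tue): for example Calculus in Tue; Algebra in Mon; Compilers in Tue; Ethics in Mon.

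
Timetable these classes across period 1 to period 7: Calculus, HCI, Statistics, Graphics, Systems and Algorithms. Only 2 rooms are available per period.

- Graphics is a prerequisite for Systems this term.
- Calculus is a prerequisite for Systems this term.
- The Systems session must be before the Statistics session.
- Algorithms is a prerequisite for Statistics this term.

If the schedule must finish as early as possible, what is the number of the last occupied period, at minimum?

3

The precedence chain requires at least 3 distinct periods.
With at most 2 per period and 6 classes, at least 3 periods are needed.
3 works (last occupied period: period 3): for example HCI -> period 3, Systems -> period 2, Algorithms -> period 2, Calculus -> period 1, Graphics -> period 1, Statistics -> period 3.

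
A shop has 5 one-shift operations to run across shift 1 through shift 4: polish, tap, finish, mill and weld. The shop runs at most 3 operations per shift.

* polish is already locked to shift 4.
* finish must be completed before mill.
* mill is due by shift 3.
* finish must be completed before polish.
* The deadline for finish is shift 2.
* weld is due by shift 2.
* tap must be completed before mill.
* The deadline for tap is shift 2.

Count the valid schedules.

Splitting on tap: it can be shift 1 (6), shift 2 (4). Listing each branch's schedules as (polish, finish, mill, weld) by shift number:
tap=shift 1: (4,1,2,1) (4,1,2,2) (4,1,3,1) (4,1,3,2) (4,2,3,1) (4,2,3,2) — 6.
tap=shift 2: (4,1,3,1) (4,1,3,2) (4,2,3,1) (4,2,3,2) — 4.
Summing: 6 + 4 = 10.

10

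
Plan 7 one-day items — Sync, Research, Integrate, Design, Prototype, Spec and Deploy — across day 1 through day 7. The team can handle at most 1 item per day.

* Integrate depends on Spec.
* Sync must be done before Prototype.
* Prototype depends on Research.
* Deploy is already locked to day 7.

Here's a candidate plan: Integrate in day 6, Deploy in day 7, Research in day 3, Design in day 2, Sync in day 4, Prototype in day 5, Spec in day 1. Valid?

Integrate depends on Spec — holds.
The team can handle at most 1 item per day — holds.
Deploy is already locked to day 7 — holds.
Prototype depends on Research — holds.
Sync must be done before Prototype — holds.

Yes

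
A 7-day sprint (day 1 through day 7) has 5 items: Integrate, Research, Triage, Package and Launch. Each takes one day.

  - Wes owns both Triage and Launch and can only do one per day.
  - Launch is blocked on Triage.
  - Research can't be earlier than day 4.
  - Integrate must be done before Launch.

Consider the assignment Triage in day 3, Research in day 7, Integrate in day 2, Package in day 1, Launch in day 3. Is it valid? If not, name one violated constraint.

Integrate must be done before Launch — holds.
Research can't be earlier than day 4 — holds.
Wes owns both Triage and Launch and can only do one per day — violated.
Launch is blocked on Triage — violated.

No. Wes owns both Triage and Launch and can only do one per day is not satisfied.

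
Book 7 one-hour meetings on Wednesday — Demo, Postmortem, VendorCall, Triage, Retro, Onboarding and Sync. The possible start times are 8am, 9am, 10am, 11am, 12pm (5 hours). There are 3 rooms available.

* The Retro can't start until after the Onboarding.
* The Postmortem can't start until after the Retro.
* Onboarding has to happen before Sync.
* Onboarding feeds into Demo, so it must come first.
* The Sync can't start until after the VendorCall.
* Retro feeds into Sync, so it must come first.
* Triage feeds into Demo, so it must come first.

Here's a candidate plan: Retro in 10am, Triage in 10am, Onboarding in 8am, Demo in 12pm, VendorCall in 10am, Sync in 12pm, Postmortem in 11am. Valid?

Yes

Onboarding feeds into Demo, so it must come first — holds.
There are 3 rooms available — holds.
The Retro can't start until after the Onboarding — holds.
The Sync can't start until after the VendorCall — holds.
Retro feeds into Sync, so it must come first — holds.
Triage feeds into Demo, so it must come first — holds.
The Postmortem can't start until after the Retro — holds.
Onboarding has to happen before Sync — holds.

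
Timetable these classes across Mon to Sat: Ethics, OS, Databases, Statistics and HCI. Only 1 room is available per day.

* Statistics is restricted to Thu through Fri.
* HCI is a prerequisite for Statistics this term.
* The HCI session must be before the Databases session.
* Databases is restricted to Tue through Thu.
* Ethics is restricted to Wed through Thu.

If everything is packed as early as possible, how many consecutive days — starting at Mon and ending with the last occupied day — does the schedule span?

5 days

The precedence chain requires at least 2 distinct days.
With at most 1 per day and 5 classes, at least 5 days are needed.
Statistics can't be placed before Thu — that is day 4 counting from Mon — so the schedule must run through at least 4 days.
5 works (last occupied day: Fri): for example HCI -> Mon; Ethics -> Wed; OS -> Fri; Statistics -> Thu; Databases -> Tue.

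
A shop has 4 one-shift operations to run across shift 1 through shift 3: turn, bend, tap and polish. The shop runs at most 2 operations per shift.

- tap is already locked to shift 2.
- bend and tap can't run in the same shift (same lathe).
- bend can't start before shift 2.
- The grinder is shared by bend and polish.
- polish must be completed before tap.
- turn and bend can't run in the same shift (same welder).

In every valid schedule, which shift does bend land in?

bend's window is shift 2–shift 3.
tap is fixed at shift 2, and bend can't share a shift with tap.
So bend must be shift 3.

shift 3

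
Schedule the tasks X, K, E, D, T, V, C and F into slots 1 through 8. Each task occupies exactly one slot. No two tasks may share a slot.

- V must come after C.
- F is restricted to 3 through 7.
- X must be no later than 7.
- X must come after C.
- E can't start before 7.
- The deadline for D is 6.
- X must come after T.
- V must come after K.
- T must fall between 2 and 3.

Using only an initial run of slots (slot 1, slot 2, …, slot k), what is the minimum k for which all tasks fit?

The precedence chain requires at least 2 distinct slots.
With at most 1 per slot and 8 tasks, at least 8 slots are needed.
E can't be placed before 7, so the schedule must run through at least slot 7.
8 works (last occupied slot: 8): for example K=6, D=1, C=4, T=2, X=5, F=3, E=7, V=8.

8 slots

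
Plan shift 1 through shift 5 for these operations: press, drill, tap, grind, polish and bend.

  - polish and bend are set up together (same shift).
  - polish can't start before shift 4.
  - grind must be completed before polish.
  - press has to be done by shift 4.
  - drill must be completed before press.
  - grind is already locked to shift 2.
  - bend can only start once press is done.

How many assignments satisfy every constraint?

45

Splitting on press: it can be shift 2 (10), shift 3 (20), shift 4 (15). Listing each branch's schedules as (drill, tap, grind, polish, bend) by shift number:
press=shift 2: (1,1,2,4,4) (1,1,2,5,5) (1,2,2,4,4) (1,2,2,5,5) (1,3,2,4,4) (1,3,2,5,5) (1,4,2,4,4) (1,4,2,5,5) (1,5,2,4,4) (1,5,2,5,5) — 10.
press=shift 3: (1,1,2,4,4) (1,1,2,5,5) (1,2,2,4,4) (1,2,2,5,5) (1,3,2,4,4) (1,3,2,5,5) (1,4,2,4,4) (1,4,2,5,5) (1,5,2,4,4) (1,5,2,5,5) (2,1,2,4,4) (2,1,2,5,5) (2,2,2,4,4) (2,2,2,5,5) (2,3,2,4,4) (2,3,2,5,5) (2,4,2,4,4) (2,4,2,5,5) (2,5,2,4,4) (2,5,2,5,5) — 20.
press=shift 4: (1,1,2,5,5) (1,2,2,5,5) (1,3,2,5,5) (1,4,2,5,5) (1,5,2,5,5) (2,1,2,5,5) (2,2,2,5,5) (2,3,2,5,5) (2,4,2,5,5) (2,5,2,5,5) (3,1,2,5,5) (3,2,2,5,5) (3,3,2,5,5) (3,4,2,5,5) (3,5,2,5,5) — 15.
Summing: 10 + 20 + 15 = 45.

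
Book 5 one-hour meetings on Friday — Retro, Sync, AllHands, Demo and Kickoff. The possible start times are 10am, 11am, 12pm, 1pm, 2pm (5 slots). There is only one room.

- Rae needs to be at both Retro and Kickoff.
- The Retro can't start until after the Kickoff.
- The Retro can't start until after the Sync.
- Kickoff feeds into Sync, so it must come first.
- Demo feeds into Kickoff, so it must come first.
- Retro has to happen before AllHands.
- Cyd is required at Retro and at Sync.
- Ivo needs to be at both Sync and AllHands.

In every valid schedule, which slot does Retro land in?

Precedence pushes Retro to at least 1pm; downstream work caps Retro at 1pm.
So Retro is pinned to 1pm.

1pm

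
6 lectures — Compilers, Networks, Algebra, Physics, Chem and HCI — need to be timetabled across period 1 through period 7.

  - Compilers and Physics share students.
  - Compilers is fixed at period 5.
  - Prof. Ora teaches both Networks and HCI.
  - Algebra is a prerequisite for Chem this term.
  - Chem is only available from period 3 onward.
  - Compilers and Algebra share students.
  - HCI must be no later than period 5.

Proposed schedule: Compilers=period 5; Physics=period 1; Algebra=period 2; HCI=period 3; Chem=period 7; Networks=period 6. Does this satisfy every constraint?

Compilers and Algebra share students — holds.
Compilers and Physics share students — holds.
Chem is only available from period 3 onward — holds.
Algebra is a prerequisite for Chem this term — holds.
Prof. Ora teaches both Networks and HCI — holds.
HCI must be no later than period 5 — holds.
Compilers is fixed at period 5 — holds.

Yes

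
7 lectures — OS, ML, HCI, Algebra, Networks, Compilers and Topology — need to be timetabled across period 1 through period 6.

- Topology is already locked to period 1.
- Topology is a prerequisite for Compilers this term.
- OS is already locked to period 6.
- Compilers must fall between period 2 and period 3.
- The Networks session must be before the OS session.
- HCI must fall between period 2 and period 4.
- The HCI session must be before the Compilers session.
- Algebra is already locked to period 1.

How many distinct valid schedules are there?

30

Splitting on Networks: it can be period 1 (6), period 2 (6), period 3 (6), period 4 (6), period 5 (6). Listing each branch's schedules as (OS, ML, HCI, Algebra, Compilers, Topology) by period number:
Networks=period 1: (6,1,2,1,3,1) (6,2,2,1,3,1) (6,3,2,1,3,1) (6,4,2,1,3,1) (6,5,2,1,3,1) (6,6,2,1,3,1) — 6.
Networks=period 2: (6,1,2,1,3,1) (6,2,2,1,3,1) (6,3,2,1,3,1) (6,4,2,1,3,1) (6,5,2,1,3,1) (6,6,2,1,3,1) — 6.
Networks=period 3: (6,1,2,1,3,1) (6,2,2,1,3,1) (6,3,2,1,3,1) (6,4,2,1,3,1) (6,5,2,1,3,1) (6,6,2,1,3,1) — 6.
Networks=period 4: (6,1,2,1,3,1) (6,2,2,1,3,1) (6,3,2,1,3,1) (6,4,2,1,3,1) (6,5,2,1,3,1) (6,6,2,1,3,1) — 6.
Networks=period 5: (6,1,2,1,3,1) (6,2,2,1,3,1) (6,3,2,1,3,1) (6,4,2,1,3,1) (6,5,2,1,3,1) (6,6,2,1,3,1) — 6.
Summing: 6 + 6 + 6 + 6 + 6 = 30.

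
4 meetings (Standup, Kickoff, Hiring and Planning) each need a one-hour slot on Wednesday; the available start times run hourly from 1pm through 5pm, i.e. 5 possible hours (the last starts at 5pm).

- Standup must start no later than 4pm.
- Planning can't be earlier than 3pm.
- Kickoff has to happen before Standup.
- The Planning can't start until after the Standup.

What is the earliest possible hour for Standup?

2pm

Precedence pushes Standup to at least 2pm; Standup's own window allows nothing later than 4pm.
Standup at 2pm is achievable: Standup in 2pm; Kickoff in 1pm; Planning in 3pm; Hiring in 1pm.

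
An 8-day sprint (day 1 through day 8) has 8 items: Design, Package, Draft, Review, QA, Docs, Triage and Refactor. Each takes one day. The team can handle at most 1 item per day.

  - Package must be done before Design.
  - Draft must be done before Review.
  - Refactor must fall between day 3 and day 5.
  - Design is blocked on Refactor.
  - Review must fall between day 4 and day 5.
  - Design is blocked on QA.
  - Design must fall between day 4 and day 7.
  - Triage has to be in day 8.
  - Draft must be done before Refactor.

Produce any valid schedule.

Package -> day 2; Draft -> day 1; Review -> day 4; Design -> day 6; Triage -> day 8; QA -> day 5; Refactor -> day 3; Docs -> day 7

Checking: Package(day 2) before Design(day 6); Refactor(day 3) before Design(day 6); Draft(day 1) before Review(day 4); Draft(day 1) before Refactor(day 3); QA(day 5) before Design(day 6); Review=day 4 in [day 4,day 5]; Refactor=day 3 in [day 3,day 5]; Triage=day 8 in [day 8,day 8]; Design=day 6 in [day 4,day 7]; max 1 per day (cap 1).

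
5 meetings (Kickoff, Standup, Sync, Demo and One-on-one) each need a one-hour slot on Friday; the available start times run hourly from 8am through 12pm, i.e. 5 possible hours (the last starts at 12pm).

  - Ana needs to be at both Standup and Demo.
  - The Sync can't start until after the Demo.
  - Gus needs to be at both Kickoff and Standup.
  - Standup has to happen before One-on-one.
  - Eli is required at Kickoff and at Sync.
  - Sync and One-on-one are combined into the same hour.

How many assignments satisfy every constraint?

60

Splitting on Kickoff: it can be 8am (14), 9am (14), 10am (13), 11am (11), 12pm (8). Listing each branch's schedules as (Standup, Sync, Demo, One-on-one):
Kickoff=8am: (9am,10am,8am,10am) (9am,11am,8am,11am) (9am,11am,10am,11am) (9am,12pm,8am,12pm) (9am,12pm,10am,12pm) (9am,12pm,11am,12pm) (10am,11am,8am,11am) (10am,11am,9am,11am) (10am,12pm,8am,12pm) (10am,12pm,9am,12pm) (10am,12pm,11am,12pm) (11am,12pm,8am,12pm) (11am,12pm,9am,12pm) (11am,12pm,10am,12pm) — 14.
Kickoff=9am: (8am,10am,9am,10am) (8am,11am,9am,11am) (8am,11am,10am,11am) (8am,12pm,9am,12pm) (8am,12pm,10am,12pm) (8am,12pm,11am,12pm) (10am,11am,8am,11am) (10am,11am,9am,11am) (10am,12pm,8am,12pm) (10am,12pm,9am,12pm) (10am,12pm,11am,12pm) (11am,12pm,8am,12pm) (11am,12pm,9am,12pm) (11am,12pm,10am,12pm) — 14.
Kickoff=10am: (8am,11am,9am,11am) (8am,11am,10am,11am) (8am,12pm,9am,12pm) (8am,12pm,10am,12pm) (8am,12pm,11am,12pm) (9am,11am,8am,11am) (9am,11am,10am,11am) (9am,12pm,8am,12pm) (9am,12pm,10am,12pm) (9am,12pm,11am,12pm) (11am,12pm,8am,12pm) (11am,12pm,9am,12pm) (11am,12pm,10am,12pm) — 13.
Kickoff=11am: (8am,10am,9am,10am) (8am,12pm,9am,12pm) (8am,12pm,10am,12pm) (8am,12pm,11am,12pm) (9am,10am,8am,10am) (9am,12pm,8am,12pm) (9am,12pm,10am,12pm) (9am,12pm,11am,12pm) (10am,12pm,8am,12pm) (10am,12pm,9am,12pm) (10am,12pm,11am,12pm) — 11.
Kickoff=12pm: (8am,10am,9am,10am) (8am,11am,9am,11am) (8am,11am,10am,11am) (9am,10am,8am,10am) (9am,11am,8am,11am) (9am,11am,10am,11am) (10am,11am,8am,11am) (10am,11am,9am,11am) — 8.
Summing: 14 + 14 + 13 + 11 + 8 = 60.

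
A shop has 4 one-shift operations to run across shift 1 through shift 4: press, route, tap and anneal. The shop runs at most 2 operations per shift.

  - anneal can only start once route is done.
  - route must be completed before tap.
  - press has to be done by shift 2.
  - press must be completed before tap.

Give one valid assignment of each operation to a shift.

press=shift 1; route=shift 1; tap=shift 2; anneal=shift 2

Checking: press(shift 1) before tap(shift 2); route(shift 1) before tap(shift 2); route(shift 1) before anneal(shift 2); press=shift 1 in [shift 1,shift 2]; max 2 per shift (cap 2).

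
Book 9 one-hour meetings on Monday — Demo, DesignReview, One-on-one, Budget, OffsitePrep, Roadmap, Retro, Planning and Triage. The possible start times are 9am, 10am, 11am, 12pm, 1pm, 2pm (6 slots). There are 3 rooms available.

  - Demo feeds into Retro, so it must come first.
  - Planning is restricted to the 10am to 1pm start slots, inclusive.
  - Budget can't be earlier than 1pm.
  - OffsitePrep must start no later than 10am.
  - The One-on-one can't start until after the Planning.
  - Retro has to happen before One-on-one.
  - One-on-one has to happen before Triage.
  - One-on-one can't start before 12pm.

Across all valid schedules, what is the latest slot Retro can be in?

Precedence pushes Retro to at least 10am; downstream work caps Retro at 12pm.
Retro at 12pm is achievable: Planning in 10am, Budget in 1pm, Demo in 9am, OffsitePrep in 9am, Roadmap in 10am, Retro in 12pm, Triage in 2pm, One-on-one in 1pm, DesignReview in 9am.

12pm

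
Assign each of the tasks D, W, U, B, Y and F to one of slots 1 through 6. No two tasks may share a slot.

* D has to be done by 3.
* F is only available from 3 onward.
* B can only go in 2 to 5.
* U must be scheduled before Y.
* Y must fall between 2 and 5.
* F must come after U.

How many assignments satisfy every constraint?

48

Splitting on D: it can be 1 (20), 2 (15), 3 (13). Listing each branch's schedules as (W, U, B, Y, F):
D=1: (2,3,4,5,6) (2,3,5,4,6) (2,4,3,5,6) (3,2,4,5,6) (3,2,5,4,6) (3,4,2,5,6) (4,2,3,5,6) (4,2,5,3,6) (4,3,2,5,6) (5,2,3,4,6) (5,2,4,3,6) (5,3,2,4,6) (6,2,3,4,5) (6,2,3,5,4) (6,2,4,3,5) (6,2,4,5,3) (6,2,5,3,4) (6,2,5,4,3) (6,3,2,4,5) (6,3,2,5,4) — 20.
D=2: (1,3,4,5,6) (1,3,5,4,6) (1,4,3,5,6) (3,1,4,5,6) (3,1,5,4,6) (4,1,3,5,6) (4,1,5,3,6) (5,1,3,4,6) (5,1,4,3,6) (6,1,3,4,5) (6,1,3,5,4) (6,1,4,3,5) (6,1,4,5,3) (6,1,5,3,4) (6,1,5,4,3) — 15.
D=3: (1,2,4,5,6) (1,2,5,4,6) (1,4,2,5,6) (2,1,4,5,6) (2,1,5,4,6) (4,1,2,5,6) (4,1,5,2,6) (5,1,2,4,6) (5,1,4,2,6) (6,1,2,4,5) (6,1,2,5,4) (6,1,4,2,5) (6,1,5,2,4) — 13.
Summing: 20 + 15 + 13 = 48.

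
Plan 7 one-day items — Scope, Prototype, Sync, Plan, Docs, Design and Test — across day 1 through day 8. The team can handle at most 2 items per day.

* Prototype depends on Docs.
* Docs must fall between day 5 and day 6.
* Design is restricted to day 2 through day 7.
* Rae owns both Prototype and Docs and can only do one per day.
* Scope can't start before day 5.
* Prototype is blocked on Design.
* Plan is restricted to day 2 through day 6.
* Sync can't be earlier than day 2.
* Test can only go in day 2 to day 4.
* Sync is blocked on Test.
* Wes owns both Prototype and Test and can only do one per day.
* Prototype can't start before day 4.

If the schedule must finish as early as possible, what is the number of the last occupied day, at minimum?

The precedence chain requires at least 2 distinct days.
With at most 2 per day and 7 tasks, at least 4 days are needed.
Propagating the time windows through the other constraints, Prototype can't land before day 6, so the schedule must run through at least day 6.
6 works (last occupied day: day 6): for example Scope=day 5, Test=day 2, Docs=day 5, Sync=day 3, Plan=day 3, Prototype=day 6, Design=day 2.

6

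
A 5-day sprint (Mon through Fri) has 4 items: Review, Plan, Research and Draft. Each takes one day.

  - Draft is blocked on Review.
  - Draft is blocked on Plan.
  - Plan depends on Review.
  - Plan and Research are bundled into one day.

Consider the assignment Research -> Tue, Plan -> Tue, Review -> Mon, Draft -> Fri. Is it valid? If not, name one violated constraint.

Valid

Plan and Research are bundled into one day — holds.
Draft is blocked on Plan — holds.
Plan depends on Review — holds.
Draft is blocked on Review — holds.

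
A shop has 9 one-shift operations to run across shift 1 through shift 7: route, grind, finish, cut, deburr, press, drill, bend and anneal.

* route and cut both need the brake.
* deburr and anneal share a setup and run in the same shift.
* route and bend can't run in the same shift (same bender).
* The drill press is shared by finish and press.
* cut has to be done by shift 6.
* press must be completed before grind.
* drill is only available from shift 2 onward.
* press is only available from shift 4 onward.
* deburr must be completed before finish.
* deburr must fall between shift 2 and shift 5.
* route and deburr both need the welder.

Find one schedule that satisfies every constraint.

press=shift 4, deburr=shift 2, grind=shift 5, cut=shift 1, drill=shift 2, bend=shift 1, finish=shift 3, route=shift 3, anneal=shift 2

Checking: press(shift 4) before grind(shift 5); deburr(shift 2) before finish(shift 3); finish(shift 3) != press(shift 4); route(shift 3) != deburr(shift 2); route(shift 3) != bend(shift 1); route(shift 3) != cut(shift 1); deburr = anneal = shift 2; deburr=shift 2 in [shift 2,shift 5]; cut=shift 1 in [shift 1,shift 6]; press=shift 4 in [shift 4,shift 7]; drill=shift 2 in [shift 2,shift 7].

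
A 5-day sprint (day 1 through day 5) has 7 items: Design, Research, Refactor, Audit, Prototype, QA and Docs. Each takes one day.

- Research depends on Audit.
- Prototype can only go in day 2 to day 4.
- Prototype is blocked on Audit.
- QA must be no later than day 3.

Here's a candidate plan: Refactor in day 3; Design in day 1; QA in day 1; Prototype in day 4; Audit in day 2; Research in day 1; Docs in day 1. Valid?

Prototype is blocked on Audit — holds.
Research depends on Audit — violated.
Prototype can only go in day 2 to day 4 — holds.
QA must be no later than day 3 — holds.

Invalid. Research depends on Audit.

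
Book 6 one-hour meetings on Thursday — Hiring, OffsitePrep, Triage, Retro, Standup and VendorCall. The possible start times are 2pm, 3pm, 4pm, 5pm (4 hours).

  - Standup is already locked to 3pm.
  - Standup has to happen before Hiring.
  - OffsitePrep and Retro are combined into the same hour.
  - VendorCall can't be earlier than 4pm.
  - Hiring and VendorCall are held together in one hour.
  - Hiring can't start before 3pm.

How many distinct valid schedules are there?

32

Splitting on Hiring: it can be 4pm (16), 5pm (16). Listing each branch's schedules as (OffsitePrep, Triage, Retro, Standup, VendorCall):
Hiring=4pm: (2pm,2pm,2pm,3pm,4pm) (2pm,3pm,2pm,3pm,4pm) (2pm,4pm,2pm,3pm,4pm) (2pm,5pm,2pm,3pm,4pm) (3pm,2pm,3pm,3pm,4pm) (3pm,3pm,3pm,3pm,4pm) (3pm,4pm,3pm,3pm,4pm) (3pm,5pm,3pm,3pm,4pm) (4pm,2pm,4pm,3pm,4pm) (4pm,3pm,4pm,3pm,4pm) (4pm,4pm,4pm,3pm,4pm) (4pm,5pm,4pm,3pm,4pm) (5pm,2pm,5pm,3pm,4pm) (5pm,3pm,5pm,3pm,4pm) (5pm,4pm,5pm,3pm,4pm) (5pm,5pm,5pm,3pm,4pm) — 16.
Hiring=5pm: (2pm,2pm,2pm,3pm,5pm) (2pm,3pm,2pm,3pm,5pm) (2pm,4pm,2pm,3pm,5pm) (2pm,5pm,2pm,3pm,5pm) (3pm,2pm,3pm,3pm,5pm) (3pm,3pm,3pm,3pm,5pm) (3pm,4pm,3pm,3pm,5pm) (3pm,5pm,3pm,3pm,5pm) (4pm,2pm,4pm,3pm,5pm) (4pm,3pm,4pm,3pm,5pm) (4pm,4pm,4pm,3pm,5pm) (4pm,5pm,4pm,3pm,5pm) (5pm,2pm,5pm,3pm,5pm) (5pm,3pm,5pm,3pm,5pm) (5pm,4pm,5pm,3pm,5pm) (5pm,5pm,5pm,3pm,5pm) — 16.
Summing: 16 + 16 = 32.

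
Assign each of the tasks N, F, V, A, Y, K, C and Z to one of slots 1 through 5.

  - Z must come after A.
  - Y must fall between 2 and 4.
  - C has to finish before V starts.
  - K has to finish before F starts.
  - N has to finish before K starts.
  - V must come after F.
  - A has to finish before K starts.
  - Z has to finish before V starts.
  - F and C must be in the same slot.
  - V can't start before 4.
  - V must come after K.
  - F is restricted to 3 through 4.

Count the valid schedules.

54

Splitting on N: it can be 1 (39), 2 (15). Listing each branch's schedules as (F, V, A, Y, K, C, Z):
N=1: (3,4,1,2,2,3,2) (3,4,1,2,2,3,3) (3,4,1,3,2,3,2) (3,4,1,3,2,3,3) (3,4,1,4,2,3,2) (3,4,1,4,2,3,3) (3,5,1,2,2,3,2) (3,5,1,2,2,3,3) (3,5,1,2,2,3,4) (3,5,1,3,2,3,2) (3,5,1,3,2,3,3) (3,5,1,3,2,3,4) (3,5,1,4,2,3,2) (3,5,1,4,2,3,3) (3,5,1,4,2,3,4) (4,5,1,2,2,4,2) (4,5,1,2,2,4,3) (4,5,1,2,2,4,4) (4,5,1,2,3,4,2) (4,5,1,2,3,4,3) (4,5,1,2,3,4,4) (4,5,1,3,2,4,2) (4,5,1,3,2,4,3) (4,5,1,3,2,4,4) (4,5,1,3,3,4,2) (4,5,1,3,3,4,3) (4,5,1,3,3,4,4) (4,5,1,4,2,4,2) (4,5,1,4,2,4,3) (4,5,1,4,2,4,4) (4,5,1,4,3,4,2) (4,5,1,4,3,4,3) (4,5,1,4,3,4,4) (4,5,2,2,3,4,3) (4,5,2,2,3,4,4) (4,5,2,3,3,4,3) (4,5,2,3,3,4,4) (4,5,2,4,3,4,3) (4,5,2,4,3,4,4) — 39.
N=2: (4,5,1,2,3,4,2) (4,5,1,2,3,4,3) (4,5,1,2,3,4,4) (4,5,1,3,3,4,2) (4,5,1,3,3,4,3) (4,5,1,3,3,4,4) (4,5,1,4,3,4,2) (4,5,1,4,3,4,3) (4,5,1,4,3,4,4) (4,5,2,2,3,4,3) (4,5,2,2,3,4,4) (4,5,2,3,3,4,3) (4,5,2,3,3,4,4) (4,5,2,4,3,4,3) (4,5,2,4,3,4,4) — 15.
Summing: 39 + 15 = 54.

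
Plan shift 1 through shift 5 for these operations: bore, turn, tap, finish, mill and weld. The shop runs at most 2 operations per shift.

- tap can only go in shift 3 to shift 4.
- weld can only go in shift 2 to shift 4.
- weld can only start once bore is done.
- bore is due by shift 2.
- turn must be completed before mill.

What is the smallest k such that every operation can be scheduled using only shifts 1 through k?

3 shifts

The precedence chain requires at least 2 distinct shifts.
With at most 2 per shift and 6 operations, at least 3 shifts are needed.
tap can't be placed before shift 3, so the schedule must run through at least shift 3.
3 works (last occupied shift: shift 3): for example tap -> shift 3; mill -> shift 2; finish -> shift 3; bore -> shift 1; turn -> shift 1; weld -> shift 2.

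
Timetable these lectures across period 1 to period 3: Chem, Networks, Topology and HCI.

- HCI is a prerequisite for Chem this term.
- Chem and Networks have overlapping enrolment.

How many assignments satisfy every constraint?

Splitting on Chem: it can be period 2 (6), period 3 (12). Listing each branch's schedules as (Networks, Topology, HCI) by period number:
Chem=period 2: (1,1,1) (1,2,1) (1,3,1) (3,1,1) (3,2,1) (3,3,1) — 6.
Chem=period 3: (1,1,1) (1,1,2) (1,2,1) (1,2,2) (1,3,1) (1,3,2) (2,1,1) (2,1,2) (2,2,1) (2,2,2) (2,3,1) (2,3,2) — 12.
Summing: 6 + 12 = 18.

18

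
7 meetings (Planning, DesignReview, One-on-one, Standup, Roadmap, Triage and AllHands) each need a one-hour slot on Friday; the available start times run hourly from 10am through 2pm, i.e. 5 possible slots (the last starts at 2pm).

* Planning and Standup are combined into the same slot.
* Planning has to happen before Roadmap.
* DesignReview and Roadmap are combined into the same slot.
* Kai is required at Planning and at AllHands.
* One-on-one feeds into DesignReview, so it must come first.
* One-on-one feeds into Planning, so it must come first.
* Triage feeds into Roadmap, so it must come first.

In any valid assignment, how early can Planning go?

Precedence pushes Planning to at least 11am; downstream work caps Planning at 1pm.
Planning at 11am is achievable: AllHands in 10am; Triage in 10am; Standup in 11am; Roadmap in 12pm; DesignReview in 12pm; Planning in 11am; One-on-one in 10am.

11am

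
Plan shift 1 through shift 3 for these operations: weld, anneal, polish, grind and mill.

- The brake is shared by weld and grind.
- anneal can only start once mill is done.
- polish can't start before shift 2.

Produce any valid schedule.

polish in shift 2; weld in shift 1; anneal in shift 2; mill in shift 1; grind in shift 2

Checking: mill(shift 1) before anneal(shift 2); weld(shift 1) != grind(shift 2); polish=shift 2 in [shift 2,shift 3].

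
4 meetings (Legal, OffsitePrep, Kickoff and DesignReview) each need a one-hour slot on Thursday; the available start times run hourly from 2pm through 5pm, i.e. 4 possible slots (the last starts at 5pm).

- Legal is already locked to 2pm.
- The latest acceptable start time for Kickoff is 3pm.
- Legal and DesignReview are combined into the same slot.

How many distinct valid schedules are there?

Splitting on OffsitePrep: it can be 2pm (2), 3pm (2), 4pm (2), 5pm (2). Listing each branch's schedules as (Legal, Kickoff, DesignReview):
OffsitePrep=2pm: (2pm,2pm,2pm) (2pm,3pm,2pm) — 2.
OffsitePrep=3pm: (2pm,2pm,2pm) (2pm,3pm,2pm) — 2.
OffsitePrep=4pm: (2pm,2pm,2pm) (2pm,3pm,2pm) — 2.
OffsitePrep=5pm: (2pm,2pm,2pm) (2pm,3pm,2pm) — 2.
Summing: 2 + 2 + 2 + 2 = 8.

8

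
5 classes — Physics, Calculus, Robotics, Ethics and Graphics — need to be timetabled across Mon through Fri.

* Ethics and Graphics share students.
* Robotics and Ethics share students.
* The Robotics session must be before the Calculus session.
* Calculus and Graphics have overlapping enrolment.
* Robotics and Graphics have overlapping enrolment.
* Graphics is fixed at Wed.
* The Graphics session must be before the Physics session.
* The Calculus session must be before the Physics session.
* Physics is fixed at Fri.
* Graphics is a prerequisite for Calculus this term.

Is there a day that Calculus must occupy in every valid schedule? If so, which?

Graphics is fixed at Wed and must come before Calculus, so Calculus is at least Thu.
Physics is fixed at Fri and must come after Calculus, so Calculus is at most Thu.
So Calculus must be Thu.

Thu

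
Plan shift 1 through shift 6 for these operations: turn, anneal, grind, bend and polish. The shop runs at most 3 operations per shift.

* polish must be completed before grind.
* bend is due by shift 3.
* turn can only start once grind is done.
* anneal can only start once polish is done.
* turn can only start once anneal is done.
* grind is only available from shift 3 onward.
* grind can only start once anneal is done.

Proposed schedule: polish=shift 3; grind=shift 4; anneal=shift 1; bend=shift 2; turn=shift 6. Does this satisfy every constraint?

No. anneal can only start once polish is done is not satisfied.

turn can only start once grind is done — holds.
turn can only start once anneal is done — holds.
grind can only start once anneal is done — holds.
bend is due by shift 3 — holds.
The shop runs at most 3 operations per shift — holds.
polish must be completed before grind — holds.
anneal can only start once polish is done — violated.
grind is only available from shift 3 onward — holds.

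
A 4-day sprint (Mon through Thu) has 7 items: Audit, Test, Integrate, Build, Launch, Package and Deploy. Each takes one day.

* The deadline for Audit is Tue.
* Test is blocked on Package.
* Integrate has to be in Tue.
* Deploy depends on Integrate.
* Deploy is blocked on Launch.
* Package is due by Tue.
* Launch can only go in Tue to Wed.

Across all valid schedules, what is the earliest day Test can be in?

Precedence pushes Test to at least Tue.
Test at Tue is achievable: Build=Mon; Deploy=Wed; Integrate=Tue; Audit=Mon; Test=Tue; Package=Mon; Launch=Tue.

Tue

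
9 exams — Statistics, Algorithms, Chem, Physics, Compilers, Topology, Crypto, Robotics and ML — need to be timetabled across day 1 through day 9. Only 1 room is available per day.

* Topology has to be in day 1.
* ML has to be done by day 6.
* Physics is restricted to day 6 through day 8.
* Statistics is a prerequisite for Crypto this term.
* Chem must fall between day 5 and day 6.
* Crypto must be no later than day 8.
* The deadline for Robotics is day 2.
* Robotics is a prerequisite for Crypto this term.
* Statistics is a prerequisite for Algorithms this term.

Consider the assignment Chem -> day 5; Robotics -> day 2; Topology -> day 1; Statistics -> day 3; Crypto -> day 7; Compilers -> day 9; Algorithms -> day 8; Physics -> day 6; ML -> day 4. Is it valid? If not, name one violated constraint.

Yes

The deadline for Robotics is day 2 — holds.
ML has to be done by day 6 — holds.
Statistics is a prerequisite for Algorithms this term — holds.
Only 1 room is available per day — holds.
Chem must fall between day 5 and day 6 — holds.
Crypto must be no later than day 8 — holds.
Robotics is a prerequisite for Crypto this term — holds.
Topology has to be in day 1 — holds.
Statistics is a prerequisite for Crypto this term — holds.
Physics is restricted to day 6 through day 8 — holds.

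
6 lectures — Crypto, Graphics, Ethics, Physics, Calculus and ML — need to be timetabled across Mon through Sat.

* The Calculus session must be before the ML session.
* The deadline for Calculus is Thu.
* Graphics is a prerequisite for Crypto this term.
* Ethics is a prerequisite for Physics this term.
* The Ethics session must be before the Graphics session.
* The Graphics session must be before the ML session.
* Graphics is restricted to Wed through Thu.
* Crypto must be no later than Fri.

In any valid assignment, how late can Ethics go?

Wed

Downstream work caps Ethics at Wed.
Ethics at Wed is achievable: Crypto -> Fri, Ethics -> Wed, Graphics -> Thu, Physics -> Thu, ML -> Fri, Calculus -> Mon.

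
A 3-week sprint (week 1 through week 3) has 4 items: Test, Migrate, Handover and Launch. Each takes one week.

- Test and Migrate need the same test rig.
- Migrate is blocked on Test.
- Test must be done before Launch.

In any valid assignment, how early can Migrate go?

Precedence pushes Migrate to at least week 2.
Migrate at week 2 is achievable: Migrate -> week 2, Test -> week 1, Handover -> week 1, Launch -> week 2.

week 2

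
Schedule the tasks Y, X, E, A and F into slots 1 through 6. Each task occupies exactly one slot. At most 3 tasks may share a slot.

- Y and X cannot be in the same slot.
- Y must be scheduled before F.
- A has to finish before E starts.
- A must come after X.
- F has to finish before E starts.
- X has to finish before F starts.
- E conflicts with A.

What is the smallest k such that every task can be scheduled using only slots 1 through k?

4

The precedence chain requires at least 3 distinct slots.
With at most 3 per slot and 5 tasks, at least 2 slots are needed.
Could 3 slots be enough, i.e. nothing placed later than 3? No: F must come after X (at 1 or later) → {2, 3}; X must come before F (at 3 or earlier) → {1, 2}; E must come after F (at 2 or later) → {3}; F must come before E (at 3 or earlier) → {2}; Y must come before F (at 2 or earlier) → {1}; X can't share with Y (1) → {2}; F must come after X (at 2 or later) → nothing is left.
So 3 slots is not enough.
4 works (last occupied slot: 4): for example E -> 4, Y -> 2, A -> 2, X -> 1, F -> 3.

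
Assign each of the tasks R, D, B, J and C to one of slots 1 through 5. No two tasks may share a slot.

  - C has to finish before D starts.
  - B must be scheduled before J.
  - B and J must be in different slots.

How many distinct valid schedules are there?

30

Splitting on R: it can be 1 (6), 2 (6), 3 (6), 4 (6), 5 (6). Listing each branch's schedules as (D, B, J, C):
R=1: (3,4,5,2) (4,2,5,3) (4,3,5,2) (5,2,3,4) (5,2,4,3) (5,3,4,2) — 6.
R=2: (3,4,5,1) (4,1,5,3) (4,3,5,1) (5,1,3,4) (5,1,4,3) (5,3,4,1) — 6.
R=3: (2,4,5,1) (4,1,5,2) (4,2,5,1) (5,1,2,4) (5,1,4,2) (5,2,4,1) — 6.
R=4: (2,3,5,1) (3,1,5,2) (3,2,5,1) (5,1,2,3) (5,1,3,2) (5,2,3,1) — 6.
R=5: (2,3,4,1) (3,1,4,2) (3,2,4,1) (4,1,2,3) (4,1,3,2) (4,2,3,1) — 6.
Summing: 6 + 6 + 6 + 6 + 6 = 30.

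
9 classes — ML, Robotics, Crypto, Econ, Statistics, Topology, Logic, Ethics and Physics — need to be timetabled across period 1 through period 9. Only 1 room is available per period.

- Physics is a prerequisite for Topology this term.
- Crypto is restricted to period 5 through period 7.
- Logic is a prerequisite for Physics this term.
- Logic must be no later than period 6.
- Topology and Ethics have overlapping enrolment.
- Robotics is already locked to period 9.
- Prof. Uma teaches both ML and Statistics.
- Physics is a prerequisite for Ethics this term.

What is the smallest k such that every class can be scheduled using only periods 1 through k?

9

The precedence chain requires at least 3 distinct periods.
With at most 1 per period and 9 classes, at least 9 periods are needed.
Robotics can't be placed before period 9, so the schedule must run through at least period 9.
9 works (last occupied period: period 9): for example Physics -> period 2, Crypto -> period 5, Econ -> period 7, Topology -> period 3, Statistics -> period 8, ML -> period 6, Logic -> period 1, Ethics -> period 4, Robotics -> period 9.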